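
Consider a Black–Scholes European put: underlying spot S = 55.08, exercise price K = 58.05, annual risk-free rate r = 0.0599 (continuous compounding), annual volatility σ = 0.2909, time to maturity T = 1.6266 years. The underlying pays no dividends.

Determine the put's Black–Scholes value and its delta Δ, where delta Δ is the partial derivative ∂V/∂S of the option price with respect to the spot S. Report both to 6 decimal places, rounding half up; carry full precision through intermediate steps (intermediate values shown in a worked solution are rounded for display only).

price = 6.775672
Δ = -0.379586

σ√T = 0.2909·√1.6266 = 0.371009
d₁ = (ln(S/K) + (r+σ²/2)T) / (σ√T) = (ln(55.08/58.05) + (0.0599+0.2909²/2)·1.6266) / 0.371009 = (-0.052518 + 0.166257) / 0.371009 = 0.306567
d₂ = d₁ − σ√T = 0.306567 − 0.371009 = -0.064442
e^{−rT} = e^{−0.0599·1.6266} = 0.907163
N(−d₁) = 0.379586,  N(−d₂) = 0.525691
Put price V = K·e^{−rT}·N(−d₂) − S·N(−d₁) = 27.683295 − 20.907623 = 6.775672
Δ = −N(−d₁) = -0.379586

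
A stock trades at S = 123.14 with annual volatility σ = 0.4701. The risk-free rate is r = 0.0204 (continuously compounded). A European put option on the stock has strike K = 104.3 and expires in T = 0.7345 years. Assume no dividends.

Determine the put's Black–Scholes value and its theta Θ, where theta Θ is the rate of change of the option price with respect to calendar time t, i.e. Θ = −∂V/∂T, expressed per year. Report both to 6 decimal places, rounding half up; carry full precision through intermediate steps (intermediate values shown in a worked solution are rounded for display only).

σ√T = 0.4701·√0.7345 = 0.402890
d₁ = (ln(S/K) + (r+σ²/2)T) / (σ√T) = (ln(123.14/104.3) + (0.0204+0.4701²/2)·0.7345) / 0.402890 = (0.166051 + 0.096144) / 0.402890 = 0.650785
d₂ = d₁ − σ√T = 0.650785 − 0.402890 = 0.247895
e^{−rT} = e^{−0.0204·0.7345} = 0.985128
N(−d₁) = 0.257593,  N(−d₂) = 0.402108
Put price V = K·e^{−rT}·N(−d₂) − S·N(−d₁) = 41.316116 − 31.719974 = 9.596142
φ(d₁) = (1/√(2π))·e^{−d₁²/2} = 0.322808
Θ = −S·φ(d₁)·σ/(2√T) + r·K·e^{−rT}·N(−d₂) = −10.902027 + 0.842849 = -10.059178

price = 9.596142
Θ = -10.059178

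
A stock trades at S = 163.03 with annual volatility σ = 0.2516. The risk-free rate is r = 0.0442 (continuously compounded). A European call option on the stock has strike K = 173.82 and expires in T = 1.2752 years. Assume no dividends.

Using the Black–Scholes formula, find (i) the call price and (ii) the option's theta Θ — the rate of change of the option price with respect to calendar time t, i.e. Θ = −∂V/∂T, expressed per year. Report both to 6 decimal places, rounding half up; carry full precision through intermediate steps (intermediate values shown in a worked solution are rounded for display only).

price = 17.863243
Θ = -10.340792

σ√T = 0.2516·√1.2752 = 0.284119
d₁ = (ln(S/K) + (r+σ²/2)T) / (σ√T) = (ln(163.03/173.82) + (0.0442+0.2516²/2)·1.2752) / 0.284119 = (-0.064086 + 0.096726) / 0.284119 = 0.114880
d₂ = d₁ − σ√T = 0.114880 − 0.284119 = -0.169239
e^{−rT} = e^{−0.0442·1.2752} = 0.945195
N(d₁) = 0.545730,  N(d₂) = 0.432804
Call price V = S·N(d₁) − K·e^{−rT}·N(d₂) = 88.970331 − 71.107088 = 17.863243
φ(d₁) = (1/√(2π))·e^{−d₁²/2} = 0.396318
Θ = −S·φ(d₁)·σ/(2√T) − r·K·e^{−rT}·N(d₂) = −7.197859 − 3.142933 = -10.340792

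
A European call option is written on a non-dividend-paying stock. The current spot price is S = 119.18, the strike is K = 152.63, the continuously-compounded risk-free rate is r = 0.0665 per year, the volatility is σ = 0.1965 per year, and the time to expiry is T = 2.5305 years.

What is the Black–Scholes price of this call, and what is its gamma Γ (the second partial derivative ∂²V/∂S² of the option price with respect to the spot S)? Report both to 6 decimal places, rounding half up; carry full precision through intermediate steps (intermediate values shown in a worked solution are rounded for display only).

σ√T = 0.1965·√2.5305 = 0.312583
d₁ = (ln(S/K) + (r+σ²/2)T) / (σ√T) = (ln(119.18/152.63) + (0.0665+0.1965²/2)·2.5305) / 0.312583 = (-0.247382 + 0.217132) / 0.312583 = -0.096772
d₂ = d₁ − σ√T = -0.096772 − 0.312583 = -0.409355
e^{−rT} = e^{−0.0665·2.5305} = 0.845119
N(d₁) = 0.461454,  N(d₂) = 0.341139
Call price V = S·N(d₁) − K·e^{−rT}·N(d₂) = 54.996051 − 44.003734 = 10.992317
φ(d₁) = (1/√(2π))·e^{−d₁²/2} = 0.397079
Γ = φ(d₁) / (S·σ·√T) = 0.010659

price = 10.992317
Γ = 0.010659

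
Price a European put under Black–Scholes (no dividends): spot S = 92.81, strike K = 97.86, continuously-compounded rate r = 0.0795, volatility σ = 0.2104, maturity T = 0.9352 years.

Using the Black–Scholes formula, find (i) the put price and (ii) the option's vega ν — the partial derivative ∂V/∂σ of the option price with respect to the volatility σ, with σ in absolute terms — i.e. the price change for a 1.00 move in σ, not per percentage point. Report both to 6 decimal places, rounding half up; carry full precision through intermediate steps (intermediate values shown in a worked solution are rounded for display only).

σ√T = 0.2104·√0.9352 = 0.203469
d₁ = (ln(S/K) + (r+σ²/2)T) / (σ√T) = (ln(92.81/97.86) + (0.0795+0.2104²/2)·0.9352) / 0.203469 = (-0.052983 + 0.095048) / 0.203469 = 0.206738
d₂ = d₁ − σ√T = 0.206738 − 0.203469 = 0.003269
e^{−rT} = e^{−0.0795·0.9352} = 0.928348
N(−d₁) = 0.418107,  N(−d₂) = 0.498696
Put price V = K·e^{−rT}·N(−d₂) − S·N(−d₁) = 45.305603 − 38.804542 = 6.501061
φ(d₁) = (1/√(2π))·e^{−d₁²/2} = 0.390507
ν = S·φ(d₁)·√T = 35.049038

price = 6.501061
ν = 35.049038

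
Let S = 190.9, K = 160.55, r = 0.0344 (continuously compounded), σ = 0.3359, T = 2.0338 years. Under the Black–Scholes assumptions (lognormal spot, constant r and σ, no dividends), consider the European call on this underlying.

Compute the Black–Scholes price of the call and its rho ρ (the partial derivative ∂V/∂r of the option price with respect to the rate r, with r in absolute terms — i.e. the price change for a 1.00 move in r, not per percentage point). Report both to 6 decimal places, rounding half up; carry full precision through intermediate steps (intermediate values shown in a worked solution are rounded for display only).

price = 56.799292
ρ = 184.395741

σ√T = 0.3359·√2.0338 = 0.479032
d₁ = (ln(S/K) + (r+σ²/2)T) / (σ√T) = (ln(190.9/160.55) + (0.0344+0.3359²/2)·2.0338) / 0.479032 = (0.173144 + 0.184698) / 0.479032 = 0.747013
d₂ = d₁ − σ√T = 0.747013 − 0.479032 = 0.267981
e^{−rT} = e^{−0.0344·2.0338} = 0.932429
N(d₁) = 0.772472,  N(d₂) = 0.605643
Call price V = S·N(d₁) − K·e^{−rT}·N(d₂) = 147.464914 − 90.665621 = 56.799292
ρ = K·T·e^{−rT}·N(d₂) = 184.395741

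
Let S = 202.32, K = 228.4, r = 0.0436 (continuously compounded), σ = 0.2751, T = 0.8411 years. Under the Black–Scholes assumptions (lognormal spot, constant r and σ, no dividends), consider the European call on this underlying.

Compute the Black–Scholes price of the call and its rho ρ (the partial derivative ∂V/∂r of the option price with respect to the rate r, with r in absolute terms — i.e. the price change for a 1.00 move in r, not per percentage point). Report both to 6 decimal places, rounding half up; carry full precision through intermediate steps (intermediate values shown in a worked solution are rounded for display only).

σ√T = 0.2751·√0.8411 = 0.252298
d₁ = (ln(S/K) + (r+σ²/2)T) / (σ√T) = (ln(202.32/228.4) + (0.0436+0.2751²/2)·0.8411) / 0.252298 = (-0.121248 + 0.068499) / 0.252298 = -0.209073
d₂ = d₁ − σ√T = -0.209073 − 0.252298 = -0.461371
e^{−rT} = e^{−0.0436·0.8411} = 0.963992
N(d₁) = 0.417196,  N(d₂) = 0.322266
Call price V = S·N(d₁) − K·e^{−rT}·N(d₂) = 84.407046 − 70.955238 = 13.451808
ρ = K·T·e^{−rT}·N(d₂) = 59.680450

price = 13.451808
ρ = 59.680450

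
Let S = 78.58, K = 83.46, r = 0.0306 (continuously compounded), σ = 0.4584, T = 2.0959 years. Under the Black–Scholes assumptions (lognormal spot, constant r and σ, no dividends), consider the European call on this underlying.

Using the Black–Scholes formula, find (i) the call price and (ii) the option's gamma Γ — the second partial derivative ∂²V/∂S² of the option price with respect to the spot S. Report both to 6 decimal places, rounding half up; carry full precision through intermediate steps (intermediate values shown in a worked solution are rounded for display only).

σ√T = 0.4584·√2.0959 = 0.663636
d₁ = (ln(S/K) + (r+σ²/2)T) / (σ√T) = (ln(78.58/83.46) + (0.0306+0.4584²/2)·2.0959) / 0.663636 = (-0.060250 + 0.284341) / 0.663636 = 0.337671
d₂ = d₁ − σ√T = 0.337671 − 0.663636 = -0.325965
e^{−rT} = e^{−0.0306·2.0959} = 0.937879
N(d₁) = 0.632194,  N(d₂) = 0.372225
Call price V = S·N(d₁) − K·e^{−rT}·N(d₂) = 49.677838 − 29.136083 = 20.541756
φ(d₁) = (1/√(2π))·e^{−d₁²/2} = 0.376834
Γ = φ(d₁) / (S·σ·√T) = 0.007226

price = 20.541756
Γ = 0.007226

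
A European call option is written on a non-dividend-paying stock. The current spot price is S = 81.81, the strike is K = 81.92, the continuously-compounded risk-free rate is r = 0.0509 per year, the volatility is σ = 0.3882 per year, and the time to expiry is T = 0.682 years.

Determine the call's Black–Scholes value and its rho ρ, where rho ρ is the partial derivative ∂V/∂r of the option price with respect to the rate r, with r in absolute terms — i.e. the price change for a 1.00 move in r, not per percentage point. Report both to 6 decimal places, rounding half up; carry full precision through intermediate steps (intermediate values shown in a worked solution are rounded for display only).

price = 11.645057
ρ = 25.772304

σ√T = 0.3882·√0.682 = 0.320588
d₁ = (ln(S/K) + (r+σ²/2)T) / (σ√T) = (ln(81.81/81.92) + (0.0509+0.3882²/2)·0.682) / 0.320588 = (-0.001344 + 0.086102) / 0.320588 = 0.264384
d₂ = d₁ − σ√T = 0.264384 − 0.320588 = -0.056204
e^{−rT} = e^{−0.0509·0.682} = 0.965882
N(d₁) = 0.604258,  N(d₂) = 0.477590
Call price V = S·N(d₁) − K·e^{−rT}·N(d₂) = 49.434359 − 37.789302 = 11.645057
ρ = K·T·e^{−rT}·N(d₂) = 25.772304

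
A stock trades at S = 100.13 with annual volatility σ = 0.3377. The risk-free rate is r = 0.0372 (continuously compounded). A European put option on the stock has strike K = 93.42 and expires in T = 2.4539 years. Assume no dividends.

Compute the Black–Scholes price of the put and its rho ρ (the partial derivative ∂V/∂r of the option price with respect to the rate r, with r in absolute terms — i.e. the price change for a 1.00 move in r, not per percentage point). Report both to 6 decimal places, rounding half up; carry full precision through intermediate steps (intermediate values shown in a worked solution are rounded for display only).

σ√T = 0.3377·√2.4539 = 0.529005
d₁ = (ln(S/K) + (r+σ²/2)T) / (σ√T) = (ln(100.13/93.42) + (0.0372+0.3377²/2)·2.4539) / 0.529005 = (0.069364 + 0.231208) / 0.529005 = 0.568184
d₂ = d₁ − σ√T = 0.568184 − 0.529005 = 0.039179
e^{−rT} = e^{−0.0372·2.4539} = 0.912757
N(−d₁) = 0.284955,  N(−d₂) = 0.484374
Put price V = K·e^{−rT}·N(−d₂) − S·N(−d₁) = 41.302453 − 28.532549 = 12.769904
ρ = −K·T·e^{−rT}·N(−d₂) = -101.352089

price = 12.769904
ρ = -101.352089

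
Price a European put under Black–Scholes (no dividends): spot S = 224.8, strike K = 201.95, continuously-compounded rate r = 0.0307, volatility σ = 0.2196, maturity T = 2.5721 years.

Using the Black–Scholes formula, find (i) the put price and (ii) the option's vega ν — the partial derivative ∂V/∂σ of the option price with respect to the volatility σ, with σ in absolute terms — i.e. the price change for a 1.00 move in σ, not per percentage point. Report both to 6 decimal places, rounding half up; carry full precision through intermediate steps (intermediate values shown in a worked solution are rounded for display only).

price = 13.533669
ν = 112.208905

σ√T = 0.2196·√2.5721 = 0.352189
d₁ = (ln(S/K) + (r+σ²/2)T) / (σ√T) = (ln(224.8/201.95) + (0.0307+0.2196²/2)·2.5721) / 0.352189 = (0.107191 + 0.140982) / 0.352189 = 0.704658
d₂ = d₁ − σ√T = 0.704658 − 0.352189 = 0.352469
e^{−rT} = e^{−0.0307·2.5721} = 0.924074
N(−d₁) = 0.240511,  N(−d₂) = 0.362243
Put price V = K·e^{−rT}·N(−d₂) − S·N(−d₁) = 67.600653 − 54.066984 = 13.533669
φ(d₁) = (1/√(2π))·e^{−d₁²/2} = 0.311234
ν = S·φ(d₁)·√T = 112.208905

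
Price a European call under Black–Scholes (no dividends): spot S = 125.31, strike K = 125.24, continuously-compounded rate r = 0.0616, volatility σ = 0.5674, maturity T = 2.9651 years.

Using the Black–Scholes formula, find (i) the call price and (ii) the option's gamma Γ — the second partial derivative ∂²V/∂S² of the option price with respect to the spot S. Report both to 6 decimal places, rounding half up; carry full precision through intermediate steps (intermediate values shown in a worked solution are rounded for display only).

σ√T = 0.5674·√2.9651 = 0.977032
d₁ = (ln(S/K) + (r+σ²/2)T) / (σ√T) = (ln(125.31/125.24) + (0.0616+0.5674²/2)·2.9651) / 0.977032 = (0.000559 + 0.659946) / 0.977032 = 0.676032
d₂ = d₁ − σ√T = 0.676032 − 0.977032 = -0.301001
e^{−rT} = e^{−0.0616·2.9651} = 0.833060
N(d₁) = 0.750490,  N(d₂) = 0.381707
Call price V = S·N(d₁) − K·e^{−rT}·N(d₂) = 94.043879 − 39.824403 = 54.219476
φ(d₁) = (1/√(2π))·e^{−d₁²/2} = 0.317446
Γ = φ(d₁) / (S·σ·√T) = 0.002593

price = 54.219476
Γ = 0.002593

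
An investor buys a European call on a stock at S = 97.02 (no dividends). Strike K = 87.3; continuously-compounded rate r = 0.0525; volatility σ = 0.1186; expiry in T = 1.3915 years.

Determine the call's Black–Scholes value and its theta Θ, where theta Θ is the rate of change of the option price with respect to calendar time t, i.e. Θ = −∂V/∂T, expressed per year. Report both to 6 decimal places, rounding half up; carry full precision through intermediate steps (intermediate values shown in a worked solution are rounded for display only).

σ√T = 0.1186·√1.3915 = 0.139903
d₁ = (ln(S/K) + (r+σ²/2)T) / (σ√T) = (ln(97.02/87.3) + (0.0525+0.1186²/2)·1.3915) / 0.139903 = (0.105567 + 0.082840) / 0.139903 = 1.346698
d₂ = d₁ − σ√T = 1.346698 − 0.139903 = 1.206796
e^{−rT} = e^{−0.0525·1.3915} = 0.929551
N(d₁) = 0.910961,  N(d₂) = 0.886245
Call price V = S·N(d₁) − K·e^{−rT}·N(d₂) = 88.381465 − 71.918561 = 16.462905
φ(d₁) = (1/√(2π))·e^{−d₁²/2} = 0.161099
Θ = −S·φ(d₁)·σ/(2√T) − r·K·e^{−rT}·N(d₂) = −0.785718 − 3.775724 = -4.561443

price = 16.462905
Θ = -4.561443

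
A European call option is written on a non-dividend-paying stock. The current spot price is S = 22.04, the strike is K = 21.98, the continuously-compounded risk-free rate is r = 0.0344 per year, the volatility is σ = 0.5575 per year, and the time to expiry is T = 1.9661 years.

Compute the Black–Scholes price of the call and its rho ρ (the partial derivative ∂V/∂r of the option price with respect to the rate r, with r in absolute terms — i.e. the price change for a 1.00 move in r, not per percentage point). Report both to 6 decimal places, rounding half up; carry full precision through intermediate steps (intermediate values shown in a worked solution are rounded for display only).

price = 7.248219
ρ = 15.418991

σ√T = 0.5575·√1.9661 = 0.781714
d₁ = (ln(S/K) + (r+σ²/2)T) / (σ√T) = (ln(22.04/21.98) + (0.0344+0.5575²/2)·1.9661) / 0.781714 = (0.002726 + 0.373172) / 0.781714 = 0.480864
d₂ = d₁ − σ√T = 0.480864 − 0.781714 = -0.300850
e^{−rT} = e^{−0.0344·1.9661} = 0.934603
N(d₁) = 0.684693,  N(d₂) = 0.381765
Call price V = S·N(d₁) − K·e^{−rT}·N(d₂) = 15.090643 − 7.842424 = 7.248219
ρ = K·T·e^{−rT}·N(d₂) = 15.418991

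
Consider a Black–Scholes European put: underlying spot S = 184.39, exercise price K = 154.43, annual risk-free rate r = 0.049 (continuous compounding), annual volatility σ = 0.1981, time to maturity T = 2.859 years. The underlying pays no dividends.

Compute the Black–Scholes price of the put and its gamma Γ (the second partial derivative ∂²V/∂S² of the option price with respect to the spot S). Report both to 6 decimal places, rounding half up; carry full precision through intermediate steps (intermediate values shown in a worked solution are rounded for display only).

price = 4.804532
Γ = 0.003469

σ√T = 0.1981·√2.859 = 0.334959
d₁ = (ln(S/K) + (r+σ²/2)T) / (σ√T) = (ln(184.39/154.43) + (0.049+0.1981²/2)·2.859) / 0.334959 = (0.177312 + 0.196190) / 0.334959 = 1.115068
d₂ = d₁ − σ√T = 1.115068 − 0.334959 = 0.780109
e^{−rT} = e^{−0.049·2.859} = 0.869279
N(−d₁) = 0.132411,  N(−d₂) = 0.217663
Put price V = K·e^{−rT}·N(−d₂) − S·N(−d₁) = 29.219740 − 24.415207 = 4.804532
φ(d₁) = (1/√(2π))·e^{−d₁²/2} = 0.214247
Γ = φ(d₁) / (S·σ·√T) = 0.003469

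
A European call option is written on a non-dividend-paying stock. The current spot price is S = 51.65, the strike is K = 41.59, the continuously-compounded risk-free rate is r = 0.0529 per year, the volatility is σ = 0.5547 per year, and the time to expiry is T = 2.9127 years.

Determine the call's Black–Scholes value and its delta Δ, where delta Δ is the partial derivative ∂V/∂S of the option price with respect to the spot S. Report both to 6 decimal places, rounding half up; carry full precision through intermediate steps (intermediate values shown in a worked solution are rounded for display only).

σ√T = 0.5547·√2.9127 = 0.946686
d₁ = (ln(S/K) + (r+σ²/2)T) / (σ√T) = (ln(51.65/41.59) + (0.0529+0.5547²/2)·2.9127) / 0.946686 = (0.216630 + 0.602189) / 0.946686 = 0.864932
d₂ = d₁ − σ√T = 0.864932 − 0.946686 = -0.081754
e^{−rT} = e^{−0.0529·2.9127} = 0.857202
N(d₁) = 0.806462,  N(d₂) = 0.467421
Call price V = S·N(d₁) − K·e^{−rT}·N(d₂) = 41.653766 − 16.664048 = 24.989718
Δ = N(d₁) = 0.806462

price = 24.989718
Δ = 0.806462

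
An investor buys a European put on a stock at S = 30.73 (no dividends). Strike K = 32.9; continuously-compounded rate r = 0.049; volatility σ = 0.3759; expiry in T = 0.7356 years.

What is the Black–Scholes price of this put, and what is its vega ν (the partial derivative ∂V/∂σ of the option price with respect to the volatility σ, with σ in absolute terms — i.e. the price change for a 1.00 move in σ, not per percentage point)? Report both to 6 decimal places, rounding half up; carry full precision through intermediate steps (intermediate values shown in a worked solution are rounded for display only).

price = 4.522135
ν = 10.494844

σ√T = 0.3759·√0.7356 = 0.322399
d₁ = (ln(S/K) + (r+σ²/2)T) / (σ√T) = (ln(30.73/32.9) + (0.049+0.3759²/2)·0.7356) / 0.322399 = (-0.068233 + 0.088015) / 0.322399 = 0.061357
d₂ = d₁ − σ√T = 0.061357 − 0.322399 = -0.261041
e^{−rT} = e^{−0.049·0.7356} = 0.964597
N(−d₁) = 0.475537,  N(−d₂) = 0.602970
Put price V = K·e^{−rT}·N(−d₂) − S·N(−d₁) = 19.135396 − 14.613260 = 4.522135
φ(d₁) = (1/√(2π))·e^{−d₁²/2} = 0.398192
ν = S·φ(d₁)·√T = 10.494844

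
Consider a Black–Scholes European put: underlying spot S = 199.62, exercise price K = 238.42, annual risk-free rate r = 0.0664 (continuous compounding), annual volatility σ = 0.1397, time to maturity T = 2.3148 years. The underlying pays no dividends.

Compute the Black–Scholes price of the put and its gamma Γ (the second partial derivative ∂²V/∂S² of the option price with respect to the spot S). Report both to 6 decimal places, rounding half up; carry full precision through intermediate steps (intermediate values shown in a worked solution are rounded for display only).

price = 19.622653
Γ = 0.009403

σ√T = 0.1397·√2.3148 = 0.212546
d₁ = (ln(S/K) + (r+σ²/2)T) / (σ√T) = (ln(199.62/238.42) + (0.0664+0.1397²/2)·2.3148) / 0.212546 = (-0.177618 + 0.176291) / 0.212546 = -0.006246
d₂ = d₁ − σ√T = -0.006246 − 0.212546 = -0.218792
e^{−rT} = e^{−0.0664·2.3148} = 0.857527
N(−d₁) = 0.502492,  N(−d₂) = 0.586594
Put price V = K·e^{−rT}·N(−d₂) − S·N(−d₁) = 119.930084 − 100.307431 = 19.622653
φ(d₁) = (1/√(2π))·e^{−d₁²/2} = 0.398934
Γ = φ(d₁) / (S·σ·√T) = 0.009403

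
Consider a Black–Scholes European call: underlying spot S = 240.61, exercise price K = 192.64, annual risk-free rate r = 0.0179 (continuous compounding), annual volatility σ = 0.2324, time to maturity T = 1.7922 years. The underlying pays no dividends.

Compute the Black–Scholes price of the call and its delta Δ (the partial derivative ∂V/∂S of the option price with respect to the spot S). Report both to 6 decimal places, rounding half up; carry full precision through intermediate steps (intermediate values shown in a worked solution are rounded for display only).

price = 61.674986
Δ = 0.834813

σ√T = 0.2324·√1.7922 = 0.311121
d₁ = (ln(S/K) + (r+σ²/2)T) / (σ√T) = (ln(240.61/192.64) + (0.0179+0.2324²/2)·1.7922) / 0.311121 = (0.222354 + 0.080479) / 0.311121 = 0.973360
d₂ = d₁ − σ√T = 0.973360 − 0.311121 = 0.662239
e^{−rT} = e^{−0.0179·1.7922} = 0.968429
N(d₁) = 0.834813,  N(d₂) = 0.746091
Call price V = S·N(d₁) − K·e^{−rT}·N(d₂) = 200.864300 − 139.189315 = 61.674986
Δ = N(d₁) = 0.834813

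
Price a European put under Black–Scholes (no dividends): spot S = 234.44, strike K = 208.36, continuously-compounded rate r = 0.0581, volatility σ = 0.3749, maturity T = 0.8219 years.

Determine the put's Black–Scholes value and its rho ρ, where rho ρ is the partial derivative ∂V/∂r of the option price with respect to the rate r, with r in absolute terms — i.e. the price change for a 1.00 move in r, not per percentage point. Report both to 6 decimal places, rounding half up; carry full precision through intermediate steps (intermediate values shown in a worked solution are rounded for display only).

σ√T = 0.3749·√0.8219 = 0.339879
d₁ = (ln(S/K) + (r+σ²/2)T) / (σ√T) = (ln(234.44/208.36) + (0.0581+0.3749²/2)·0.8219) / 0.339879 = (0.117932 + 0.105511) / 0.339879 = 0.657421
d₂ = d₁ − σ√T = 0.657421 − 0.339879 = 0.317541
e^{−rT} = e^{−0.0581·0.8219} = 0.953370
N(−d₁) = 0.255455,  N(−d₂) = 0.375417
Put price V = K·e^{−rT}·N(−d₂) − S·N(−d₁) = 74.574292 − 59.888932 = 14.685360
ρ = −K·T·e^{−rT}·N(−d₂) = -61.292610

price = 14.685360
ρ = -61.292610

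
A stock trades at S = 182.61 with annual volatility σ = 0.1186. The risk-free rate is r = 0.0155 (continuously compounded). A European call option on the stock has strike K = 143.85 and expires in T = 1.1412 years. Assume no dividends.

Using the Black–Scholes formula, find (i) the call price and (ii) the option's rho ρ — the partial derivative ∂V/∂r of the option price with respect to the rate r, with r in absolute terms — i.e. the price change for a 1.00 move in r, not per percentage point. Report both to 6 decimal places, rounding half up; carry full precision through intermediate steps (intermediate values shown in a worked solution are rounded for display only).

price = 41.444458
ρ = 157.245552

σ√T = 0.1186·√1.1412 = 0.126697
d₁ = (ln(S/K) + (r+σ²/2)T) / (σ√T) = (ln(182.61/143.85) + (0.0155+0.1186²/2)·1.1412) / 0.126697 = (0.238582 + 0.025715) / 0.126697 = 2.086054
d₂ = d₁ − σ√T = 2.086054 − 0.126697 = 1.959357
e^{−rT} = e^{−0.0155·1.1412} = 0.982467
N(d₁) = 0.981513,  N(d₂) = 0.974964
Call price V = S·N(d₁) − K·e^{−rT}·N(d₂) = 179.234111 − 137.789653 = 41.444458
ρ = K·T·e^{−rT}·N(d₂) = 157.245552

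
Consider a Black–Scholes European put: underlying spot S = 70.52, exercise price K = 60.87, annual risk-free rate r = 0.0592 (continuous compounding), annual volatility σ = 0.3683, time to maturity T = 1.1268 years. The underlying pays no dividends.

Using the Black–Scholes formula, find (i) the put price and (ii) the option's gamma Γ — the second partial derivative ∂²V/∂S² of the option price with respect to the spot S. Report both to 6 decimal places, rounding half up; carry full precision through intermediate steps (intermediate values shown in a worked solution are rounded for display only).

price = 4.505089
Γ = 0.010984

σ√T = 0.3683·√1.1268 = 0.390954
d₁ = (ln(S/K) + (r+σ²/2)T) / (σ√T) = (ln(70.52/60.87) + (0.0592+0.3683²/2)·1.1268) / 0.390954 = (0.147156 + 0.143129) / 0.390954 = 0.742505
d₂ = d₁ − σ√T = 0.742505 − 0.390954 = 0.351551
e^{−rT} = e^{−0.0592·1.1268} = 0.935470
N(−d₁) = 0.228891,  N(−d₂) = 0.362587
Put price V = K·e^{−rT}·N(−d₂) − S·N(−d₁) = 20.646470 − 16.141381 = 4.505089
φ(d₁) = (1/√(2π))·e^{−d₁²/2} = 0.302827
Γ = φ(d₁) / (S·σ·√T) = 0.010984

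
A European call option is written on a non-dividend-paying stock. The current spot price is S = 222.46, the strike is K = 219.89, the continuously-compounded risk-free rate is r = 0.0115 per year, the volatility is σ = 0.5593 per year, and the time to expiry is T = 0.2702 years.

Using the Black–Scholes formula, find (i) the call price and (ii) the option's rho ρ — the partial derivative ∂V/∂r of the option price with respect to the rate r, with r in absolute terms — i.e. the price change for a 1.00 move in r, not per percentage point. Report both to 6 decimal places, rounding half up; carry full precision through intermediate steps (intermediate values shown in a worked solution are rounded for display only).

price = 27.181860
ρ = 27.380427

σ√T = 0.5593·√0.2702 = 0.290728
d₁ = (ln(S/K) + (r+σ²/2)T) / (σ√T) = (ln(222.46/219.89) + (0.0115+0.5593²/2)·0.2702) / 0.290728 = (0.011620 + 0.045369) / 0.290728 = 0.196020
d₂ = d₁ − σ√T = 0.196020 − 0.290728 = -0.094708
e^{−rT} = e^{−0.0115·0.2702} = 0.996898
N(d₁) = 0.577703,  N(d₂) = 0.462273
Call price V = S·N(d₁) − K·e^{−rT}·N(d₂) = 128.515786 − 101.333926 = 27.181860
ρ = K·T·e^{−rT}·N(d₂) = 27.380427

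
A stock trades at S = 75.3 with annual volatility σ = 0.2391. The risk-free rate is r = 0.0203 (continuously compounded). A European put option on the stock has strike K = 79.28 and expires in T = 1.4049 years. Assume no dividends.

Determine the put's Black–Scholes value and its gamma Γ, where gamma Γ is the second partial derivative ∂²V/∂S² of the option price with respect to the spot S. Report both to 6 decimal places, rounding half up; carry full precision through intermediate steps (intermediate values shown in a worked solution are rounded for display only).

price = 9.487215
Γ = 0.018660

σ√T = 0.2391·√1.4049 = 0.283402
d₁ = (ln(S/K) + (r+σ²/2)T) / (σ√T) = (ln(75.3/79.28) + (0.0203+0.2391²/2)·1.4049) / 0.283402 = (-0.051506 + 0.068678) / 0.283402 = 0.060592
d₂ = d₁ − σ√T = 0.060592 − 0.283402 = -0.222809
e^{−rT} = e^{−0.0203·1.4049} = 0.971883
N(−d₁) = 0.475842,  N(−d₂) = 0.588158
Put price V = K·e^{−rT}·N(−d₂) − S·N(−d₁) = 45.318115 − 35.830900 = 9.487215
φ(d₁) = (1/√(2π))·e^{−d₁²/2} = 0.398211
Γ = φ(d₁) / (S·σ·√T) = 0.018660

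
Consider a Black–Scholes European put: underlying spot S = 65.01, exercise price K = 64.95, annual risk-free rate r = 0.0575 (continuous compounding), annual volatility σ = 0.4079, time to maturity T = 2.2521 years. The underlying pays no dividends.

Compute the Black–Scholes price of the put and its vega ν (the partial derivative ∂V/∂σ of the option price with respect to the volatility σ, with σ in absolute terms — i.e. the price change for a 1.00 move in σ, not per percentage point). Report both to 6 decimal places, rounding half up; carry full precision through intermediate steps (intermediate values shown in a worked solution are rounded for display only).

price = 11.022370
ν = 34.014586

σ√T = 0.4079·√2.2521 = 0.612135
d₁ = (ln(S/K) + (r+σ²/2)T) / (σ√T) = (ln(65.01/64.95) + (0.0575+0.4079²/2)·2.2521) / 0.612135 = (0.000923 + 0.316851) / 0.612135 = 0.519124
d₂ = d₁ − σ√T = 0.519124 − 0.612135 = -0.093012
e^{−rT} = e^{−0.0575·2.2521} = 0.878538
N(−d₁) = 0.301837,  N(−d₂) = 0.537053
Put price V = K·e^{−rT}·N(−d₂) − S·N(−d₁) = 30.644810 − 19.622439 = 11.022370
φ(d₁) = (1/√(2π))·e^{−d₁²/2} = 0.348651
ν = S·φ(d₁)·√T = 34.014586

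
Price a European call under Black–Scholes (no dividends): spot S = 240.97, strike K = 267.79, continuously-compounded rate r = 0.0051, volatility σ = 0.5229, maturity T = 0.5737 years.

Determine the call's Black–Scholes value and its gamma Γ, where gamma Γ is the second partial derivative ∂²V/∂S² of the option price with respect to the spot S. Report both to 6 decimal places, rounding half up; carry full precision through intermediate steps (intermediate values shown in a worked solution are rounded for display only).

price = 28.163725
Γ = 0.004172

σ√T = 0.5229·√0.5737 = 0.396060
d₁ = (ln(S/K) + (r+σ²/2)T) / (σ√T) = (ln(240.97/267.79) + (0.0051+0.5229²/2)·0.5737) / 0.396060 = (-0.105531 + 0.081358) / 0.396060 = -0.061034
d₂ = d₁ − σ√T = -0.061034 − 0.396060 = -0.457094
e^{−rT} = e^{−0.0051·0.5737} = 0.997078
N(d₁) = 0.475666,  N(d₂) = 0.323802
Call price V = S·N(d₁) − K·e^{−rT}·N(d₂) = 114.621287 − 86.457562 = 28.163725
φ(d₁) = (1/√(2π))·e^{−d₁²/2} = 0.398200
Γ = φ(d₁) / (S·σ·√T) = 0.004172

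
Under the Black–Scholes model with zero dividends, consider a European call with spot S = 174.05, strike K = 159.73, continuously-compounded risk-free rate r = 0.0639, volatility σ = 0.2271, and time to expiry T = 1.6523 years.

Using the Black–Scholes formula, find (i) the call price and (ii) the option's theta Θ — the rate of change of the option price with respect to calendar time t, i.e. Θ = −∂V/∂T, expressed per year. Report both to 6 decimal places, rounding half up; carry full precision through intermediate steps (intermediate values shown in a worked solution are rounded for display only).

price = 37.387932
Θ = -10.829911

σ√T = 0.2271·√1.6523 = 0.291918
d₁ = (ln(S/K) + (r+σ²/2)T) / (σ√T) = (ln(174.05/159.73) + (0.0639+0.2271²/2)·1.6523) / 0.291918 = (0.085858 + 0.148190) / 0.291918 = 0.801758
d₂ = d₁ − σ√T = 0.801758 − 0.291918 = 0.509839
e^{−rT} = e^{−0.0639·1.6523} = 0.899801
N(d₁) = 0.788653,  N(d₂) = 0.694918
Call price V = S·N(d₁) − K·e^{−rT}·N(d₂) = 137.265131 − 99.877200 = 37.387932
φ(d₁) = (1/√(2π))·e^{−d₁²/2} = 0.289284
Θ = −S·φ(d₁)·σ/(2√T) − r·K·e^{−rT}·N(d₂) = −4.447758 − 6.382153 = -10.829911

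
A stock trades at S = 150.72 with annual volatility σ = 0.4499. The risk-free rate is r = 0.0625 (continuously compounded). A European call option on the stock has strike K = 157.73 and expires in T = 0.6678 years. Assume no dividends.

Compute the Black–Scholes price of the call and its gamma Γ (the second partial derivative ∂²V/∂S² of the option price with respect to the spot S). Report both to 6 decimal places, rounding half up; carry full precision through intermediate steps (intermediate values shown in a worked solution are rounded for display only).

price = 21.743631
Γ = 0.007092

σ√T = 0.4499·√0.6678 = 0.367654
d₁ = (ln(S/K) + (r+σ²/2)T) / (σ√T) = (ln(150.72/157.73) + (0.0625+0.4499²/2)·0.6678) / 0.367654 = (-0.045461 + 0.109322) / 0.367654 = 0.173700
d₂ = d₁ − σ√T = 0.173700 − 0.367654 = -0.193954
e^{−rT} = e^{−0.0625·0.6678} = 0.959122
N(d₁) = 0.568949,  N(d₂) = 0.423106
Call price V = S·N(d₁) − K·e^{−rT}·N(d₂) = 85.752021 − 64.008390 = 21.743631
φ(d₁) = (1/√(2π))·e^{−d₁²/2} = 0.392969
Γ = φ(d₁) / (S·σ·√T) = 0.007092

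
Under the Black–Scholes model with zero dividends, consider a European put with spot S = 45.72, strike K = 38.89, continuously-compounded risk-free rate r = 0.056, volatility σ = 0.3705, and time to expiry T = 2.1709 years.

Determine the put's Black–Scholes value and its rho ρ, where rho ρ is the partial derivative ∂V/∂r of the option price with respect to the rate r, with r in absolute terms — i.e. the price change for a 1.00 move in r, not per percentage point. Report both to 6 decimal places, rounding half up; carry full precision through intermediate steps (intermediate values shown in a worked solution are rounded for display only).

σ√T = 0.3705·√2.1709 = 0.545894
d₁ = (ln(S/K) + (r+σ²/2)T) / (σ√T) = (ln(45.72/38.89) + (0.056+0.3705²/2)·2.1709) / 0.545894 = (0.161799 + 0.270570) / 0.545894 = 0.792039
d₂ = d₁ − σ√T = 0.792039 − 0.545894 = 0.246145
e^{−rT} = e^{−0.056·2.1709} = 0.885529
N(−d₁) = 0.214169,  N(−d₂) = 0.402785
Put price V = K·e^{−rT}·N(−d₂) − S·N(−d₁) = 13.871193 − 9.791807 = 4.079386
ρ = −K·T·e^{−rT}·N(−d₂) = -30.112973

price = 4.079386
ρ = -30.112973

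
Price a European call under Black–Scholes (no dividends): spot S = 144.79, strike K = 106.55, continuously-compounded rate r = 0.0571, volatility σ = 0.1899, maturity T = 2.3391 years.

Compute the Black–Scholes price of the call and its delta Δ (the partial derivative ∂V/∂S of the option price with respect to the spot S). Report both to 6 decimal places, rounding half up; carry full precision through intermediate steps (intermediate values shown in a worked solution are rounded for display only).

price = 52.508304
Δ = 0.951642

σ√T = 0.1899·√2.3391 = 0.290435
d₁ = (ln(S/K) + (r+σ²/2)T) / (σ√T) = (ln(144.79/106.55) + (0.0571+0.1899²/2)·2.3391) / 0.290435 = (0.306670 + 0.175739) / 0.290435 = 1.660986
d₂ = d₁ − σ√T = 1.660986 − 0.290435 = 1.370551
e^{−rT} = e^{−0.0571·2.3391} = 0.874973
N(d₁) = 0.951642,  N(d₂) = 0.914743
Call price V = S·N(d₁) − K·e^{−rT}·N(d₂) = 137.788230 − 85.279926 = 52.508304
Δ = N(d₁) = 0.951642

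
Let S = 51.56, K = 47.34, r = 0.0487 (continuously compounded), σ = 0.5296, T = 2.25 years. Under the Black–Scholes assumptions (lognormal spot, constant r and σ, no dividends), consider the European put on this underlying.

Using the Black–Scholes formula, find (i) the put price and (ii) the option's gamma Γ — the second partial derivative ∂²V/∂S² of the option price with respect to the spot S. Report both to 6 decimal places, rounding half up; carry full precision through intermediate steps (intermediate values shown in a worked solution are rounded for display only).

price = 10.354849
Γ = 0.007923

σ√T = 0.5296·√2.25 = 0.794400
d₁ = (ln(S/K) + (r+σ²/2)T) / (σ√T) = (ln(51.56/47.34) + (0.0487+0.5296²/2)·2.25) / 0.794400 = (0.085391 + 0.425111) / 0.794400 = 0.642625
d₂ = d₁ − σ√T = 0.642625 − 0.794400 = -0.151775
e^{−rT} = e^{−0.0487·2.25} = 0.896215
N(−d₁) = 0.260234,  N(−d₂) = 0.560318
Put price V = K·e^{−rT}·N(−d₂) − S·N(−d₁) = 23.772501 − 13.417652 = 10.354849
φ(d₁) = (1/√(2π))·e^{−d₁²/2} = 0.324516
Γ = φ(d₁) / (S·σ·√T) = 0.007923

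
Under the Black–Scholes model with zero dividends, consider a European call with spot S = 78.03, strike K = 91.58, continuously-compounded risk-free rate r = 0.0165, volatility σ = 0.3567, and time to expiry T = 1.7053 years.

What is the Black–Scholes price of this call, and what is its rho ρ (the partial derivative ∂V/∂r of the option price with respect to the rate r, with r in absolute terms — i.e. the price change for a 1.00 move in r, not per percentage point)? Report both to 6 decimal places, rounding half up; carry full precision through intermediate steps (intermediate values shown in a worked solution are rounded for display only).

σ√T = 0.3567·√1.7053 = 0.465804
d₁ = (ln(S/K) + (r+σ²/2)T) / (σ√T) = (ln(78.03/91.58) + (0.0165+0.3567²/2)·1.7053) / 0.465804 = (-0.160120 + 0.136624) / 0.465804 = -0.050440
d₂ = d₁ − σ√T = -0.050440 − 0.465804 = -0.516245
e^{−rT} = e^{−0.0165·1.7053} = 0.972255
N(d₁) = 0.479886,  N(d₂) = 0.302842
Call price V = S·N(d₁) − K·e^{−rT}·N(d₂) = 37.445489 − 26.964760 = 10.480730
ρ = K·T·e^{−rT}·N(d₂) = 45.983005

price = 10.480730
ρ = 45.983005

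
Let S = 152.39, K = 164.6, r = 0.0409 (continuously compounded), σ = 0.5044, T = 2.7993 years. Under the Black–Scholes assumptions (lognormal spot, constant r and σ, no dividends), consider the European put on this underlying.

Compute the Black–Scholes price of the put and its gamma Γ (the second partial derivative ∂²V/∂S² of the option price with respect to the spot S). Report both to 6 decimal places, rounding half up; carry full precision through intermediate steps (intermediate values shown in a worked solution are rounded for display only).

price = 46.155263
Γ = 0.002783

σ√T = 0.5044·√2.7993 = 0.843917
d₁ = (ln(S/K) + (r+σ²/2)T) / (σ√T) = (ln(152.39/164.6) + (0.0409+0.5044²/2)·2.7993) / 0.843917 = (-0.077075 + 0.470589) / 0.843917 = 0.466295
d₂ = d₁ − σ√T = 0.466295 − 0.843917 = -0.377622
e^{−rT} = e^{−0.0409·2.7993} = 0.891820
N(−d₁) = 0.320502,  N(−d₂) = 0.647144
Put price V = K·e^{−rT}·N(−d₂) − S·N(−d₁) = 94.996601 − 48.841338 = 46.155263
φ(d₁) = (1/√(2π))·e^{−d₁²/2} = 0.357845
Γ = φ(d₁) / (S·σ·√T) = 0.002783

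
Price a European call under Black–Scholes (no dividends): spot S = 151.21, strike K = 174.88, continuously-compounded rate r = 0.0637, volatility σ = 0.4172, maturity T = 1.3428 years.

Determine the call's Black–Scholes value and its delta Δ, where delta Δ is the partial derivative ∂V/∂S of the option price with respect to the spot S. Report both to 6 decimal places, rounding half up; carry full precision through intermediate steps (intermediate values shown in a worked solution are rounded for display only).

σ√T = 0.4172·√1.3428 = 0.483448
d₁ = (ln(S/K) + (r+σ²/2)T) / (σ√T) = (ln(151.21/174.88) + (0.0637+0.4172²/2)·1.3428) / 0.483448 = (-0.145430 + 0.202397) / 0.483448 = 0.117835
d₂ = d₁ − σ√T = 0.117835 − 0.483448 = -0.365613
e^{−rT} = e^{−0.0637·1.3428} = 0.918020
N(d₁) = 0.546901,  N(d₂) = 0.357327
Call price V = S·N(d₁) − K·e^{−rT}·N(d₂) = 82.696858 − 57.366419 = 25.330439
Δ = N(d₁) = 0.546901

price = 25.330439
Δ = 0.546901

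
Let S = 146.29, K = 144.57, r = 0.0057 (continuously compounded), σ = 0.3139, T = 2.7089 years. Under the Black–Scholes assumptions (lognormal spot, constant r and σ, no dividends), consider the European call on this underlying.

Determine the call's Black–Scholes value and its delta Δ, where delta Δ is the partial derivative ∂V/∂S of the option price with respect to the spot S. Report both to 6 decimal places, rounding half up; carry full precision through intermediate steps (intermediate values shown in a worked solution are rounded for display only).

σ√T = 0.3139·√2.7089 = 0.516640
d₁ = (ln(S/K) + (r+σ²/2)T) / (σ√T) = (ln(146.29/144.57) + (0.0057+0.3139²/2)·2.7089) / 0.516640 = (0.011827 + 0.148899) / 0.516640 = 0.311099
d₂ = d₁ − σ√T = 0.311099 − 0.516640 = -0.205541
e^{−rT} = e^{−0.0057·2.7089} = 0.984678
N(d₁) = 0.622137,  N(d₂) = 0.418575
Call price V = S·N(d₁) − K·e^{−rT}·N(d₂) = 91.012476 − 59.586178 = 31.426298
Δ = N(d₁) = 0.622137

price = 31.426298
Δ = 0.622137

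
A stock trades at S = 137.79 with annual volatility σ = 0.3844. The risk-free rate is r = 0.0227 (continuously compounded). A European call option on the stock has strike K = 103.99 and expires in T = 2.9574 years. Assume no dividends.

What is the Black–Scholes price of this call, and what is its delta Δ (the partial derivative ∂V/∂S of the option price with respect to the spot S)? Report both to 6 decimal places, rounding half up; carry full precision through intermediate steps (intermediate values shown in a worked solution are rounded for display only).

σ√T = 0.3844·√2.9574 = 0.661056
d₁ = (ln(S/K) + (r+σ²/2)T) / (σ√T) = (ln(137.79/103.99) + (0.0227+0.3844²/2)·2.9574) / 0.661056 = (0.281436 + 0.285631) / 0.661056 = 0.857819
d₂ = d₁ − σ√T = 0.857819 − 0.661056 = 0.196763
e^{−rT} = e^{−0.0227·2.9574} = 0.935071
N(d₁) = 0.804504,  N(d₂) = 0.577993
Call price V = S·N(d₁) − K·e^{−rT}·N(d₂) = 110.852583 − 56.202938 = 54.649645
Δ = N(d₁) = 0.804504

price = 54.649645
Δ = 0.804504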